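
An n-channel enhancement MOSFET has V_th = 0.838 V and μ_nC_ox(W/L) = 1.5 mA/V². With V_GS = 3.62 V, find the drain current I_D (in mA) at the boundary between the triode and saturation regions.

I_D = 5.80 mA

At the boundary V_DS = V_ov = V_GS − V_th = 3.62 − 0.838 = 2.78 V.
I_D = ½ k_n V_ov² = 0.5 × 1.5 × 2.78² = 5.8 mA.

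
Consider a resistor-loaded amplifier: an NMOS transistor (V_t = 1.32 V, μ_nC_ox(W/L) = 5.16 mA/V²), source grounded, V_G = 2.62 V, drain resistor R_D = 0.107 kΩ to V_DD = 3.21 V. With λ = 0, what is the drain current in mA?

I_D = 4.36 mA

V_GS = V_G = 2.62 V, so V_ov = 2.62 − 1.32 = 1.3 V.
Assume saturation: I_D = ½ k_n V_ov² = 0.5 × 5.16 × 1.3² = 4.36 mA, giving V_DS = V_DD − I_D R_D = 3.21 − 4.36 × 0.107 = 2.74 V.
V_DS = 2.74 V ≥ V_ov = 1.3 V, confirming saturation.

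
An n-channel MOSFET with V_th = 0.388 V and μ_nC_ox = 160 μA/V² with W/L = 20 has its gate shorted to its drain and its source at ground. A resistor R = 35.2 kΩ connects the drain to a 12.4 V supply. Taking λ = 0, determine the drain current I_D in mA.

With gate tied to drain, V_GS = V_DS ≥ V_GS − V_th, so the device is in saturation.
k_n = μ_nC_ox · (W/L) = 3.2 mA/V².
KCL at the drain: ½ k_n (V_GS − V_th)² = (V_DD − V_GS)/R.
Let x = V_GS − 0.388. Then 56.3 x² + x − 12.01 = 0, giving x = 0.453 V (positive root), so V_GS = 0.841 V.
I_D = (V_DD − V_GS)/R = (12.4 − 0.841) / 35.2 = 0.328 mA.

I_D = 0.328 mA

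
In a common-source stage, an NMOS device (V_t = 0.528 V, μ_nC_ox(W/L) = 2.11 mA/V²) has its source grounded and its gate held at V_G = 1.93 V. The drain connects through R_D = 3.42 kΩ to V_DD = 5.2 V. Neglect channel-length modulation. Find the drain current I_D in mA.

I_D = 1.35 mA

V_GS = V_G = 1.93 V, so V_ov = 1.93 − 0.528 = 1.4 V.
Assume saturation: I_D = ½ k_n V_ov² = 0.5 × 2.11 × 1.4² = 2.07 mA, giving V_DS = V_DD − I_D R_D = 5.2 − 2.07 × 3.42 = -1.89 V.
But -1.89 V < V_ov = 1.4 V, so the device is actually in triode.
In triode I_D = k_n[V_ov V_DS − ½ V_DS²] and I_D = (V_DD − V_DS)/R_D. Equating: 3.61 V_DS² − 11.12 V_DS + 5.2 = 0, giving V_DS = 0.575 V (the root below V_ov).
I_D = (5.2 − 0.575) / 3.42 = 1.35 mA.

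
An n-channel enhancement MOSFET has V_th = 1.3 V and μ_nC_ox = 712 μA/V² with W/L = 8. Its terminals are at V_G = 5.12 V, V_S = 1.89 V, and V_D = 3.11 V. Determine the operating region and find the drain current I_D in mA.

Triode; I_D = 9.17 mA

V_GS = V_G − V_S = 5.12 − 1.89 = 3.23 V; V_DS = V_D − V_S = 3.11 − 1.89 = 1.22 V.
k_n = μ_nC_ox · (W/L) = 5.696 mA/V².
V_ov = V_GS − V_th = 3.23 − 1.3 = 1.93 V.
Since V_DS = 1.22 V < V_ov = 1.93 V, the device is in the triode region.
I_D = k_n [V_ov · V_DS − ½ V_DS²] = 5.696 × [1.93 × 1.22 − 0.5 × 1.22²] = 9.17 mA.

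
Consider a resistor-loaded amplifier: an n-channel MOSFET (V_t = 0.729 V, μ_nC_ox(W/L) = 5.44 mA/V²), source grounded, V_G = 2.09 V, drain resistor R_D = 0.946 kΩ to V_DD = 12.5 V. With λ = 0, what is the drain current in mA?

V_GS = V_G = 2.09 V, so V_ov = 2.09 − 0.729 = 1.36 V.
Assume saturation: I_D = ½ k_n V_ov² = 0.5 × 5.44 × 1.36² = 5.04 mA, giving V_DS = V_DD − I_D R_D = 12.5 − 5.04 × 0.946 = 7.73 V.
V_DS = 7.73 V ≥ V_ov = 1.36 V, confirming saturation.

I_D = 5.04 mA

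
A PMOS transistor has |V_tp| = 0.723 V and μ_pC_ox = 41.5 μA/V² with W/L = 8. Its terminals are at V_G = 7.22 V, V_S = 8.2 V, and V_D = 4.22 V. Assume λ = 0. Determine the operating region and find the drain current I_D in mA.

V_SG = V_S − V_G = 8.2 − 7.22 = 0.98 V; V_SD = V_S − V_D = 8.2 − 4.22 = 3.98 V.
k_p = μ_pC_ox · (W/L) = 0.332 mA/V².
V_ov = V_SG − |V_tp| = 0.98 − 0.723 = 0.257 V.
Since V_SD = 3.98 V ≥ V_ov = 0.257 V, the device is in saturation.
I_D = ½ k_p V_ov² = 0.5 × 0.332 × 0.257² = 0.011 mA.

Saturation; I_D = 0.0110 mA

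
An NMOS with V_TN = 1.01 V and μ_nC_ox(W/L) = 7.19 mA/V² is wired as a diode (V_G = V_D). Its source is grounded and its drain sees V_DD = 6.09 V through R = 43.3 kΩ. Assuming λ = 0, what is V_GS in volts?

With gate tied to drain, V_GS = V_DS ≥ V_GS − V_TN, so the device is in saturation.
KCL at the drain: ½ k_n (V_GS − V_TN)² = (V_DD − V_GS)/R.
Let x = V_GS − 1.01. Then 156 x² + x − 5.08 = 0, giving x = 0.177 V (positive root), so V_GS = 1.19 V.
I_D = (V_DD − V_GS)/R = (6.09 − 1.19) / 43.3 = 0.113 mA.

V_GS = 1.19 V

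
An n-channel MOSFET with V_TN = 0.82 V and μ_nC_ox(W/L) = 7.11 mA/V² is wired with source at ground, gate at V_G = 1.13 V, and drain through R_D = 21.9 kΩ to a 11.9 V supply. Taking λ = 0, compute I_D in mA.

V_GS = V_G = 1.13 V, so V_ov = 1.13 − 0.82 = 0.31 V.
Assume saturation: I_D = ½ k_n V_ov² = 0.5 × 7.11 × 0.31² = 0.342 mA, giving V_DS = V_DD − I_D R_D = 11.9 − 0.342 × 21.9 = 4.42 V.
V_DS = 4.42 V ≥ V_ov = 0.31 V, confirming saturation.

I_D = 0.342 mA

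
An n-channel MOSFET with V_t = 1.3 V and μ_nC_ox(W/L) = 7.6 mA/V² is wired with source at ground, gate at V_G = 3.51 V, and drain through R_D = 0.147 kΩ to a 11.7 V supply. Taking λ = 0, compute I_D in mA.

V_GS = V_G = 3.51 V, so V_ov = 3.51 − 1.3 = 2.21 V.
Assume saturation: I_D = ½ k_n V_ov² = 0.5 × 7.6 × 2.21² = 18.6 mA, giving V_DS = V_DD − I_D R_D = 11.7 − 18.6 × 0.147 = 8.97 V.
V_DS = 8.97 V ≥ V_ov = 2.21 V, confirming saturation.

I_D = 18.6 mA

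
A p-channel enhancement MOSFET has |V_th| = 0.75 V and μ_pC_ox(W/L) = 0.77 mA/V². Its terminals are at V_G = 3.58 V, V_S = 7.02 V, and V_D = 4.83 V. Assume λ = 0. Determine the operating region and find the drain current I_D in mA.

Triode; I_D = 2.69 mA

V_SG = V_S − V_G = 7.02 − 3.58 = 3.44 V; V_SD = V_S − V_D = 7.02 − 4.83 = 2.19 V.
V_ov = V_SG − |V_th| = 3.44 − 0.75 = 2.69 V.
Since V_SD = 2.19 V < V_ov = 2.69 V, the device is in the triode region.
I_D = k_p [V_ov · V_SD − ½ V_SD²] = 0.77 × [2.69 × 2.19 − 0.5 × 2.19²] = 2.69 mA.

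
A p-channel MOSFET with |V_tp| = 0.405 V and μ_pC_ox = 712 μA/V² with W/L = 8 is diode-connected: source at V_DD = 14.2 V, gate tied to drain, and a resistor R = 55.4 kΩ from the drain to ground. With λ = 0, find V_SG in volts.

V_SG = 0.698 V

With gate tied to drain, V_SG = V_SD ≥ V_SG − |V_tp|, so the device is in saturation.
k_p = μ_pC_ox · (W/L) = 5.696 mA/V².
KCL at the drain: ½ k_p (V_SG − |V_tp|)² = (V_DD − V_SG)/R.
Let x = V_SG − 0.405. Then 158 x² + x − 13.79 = 0, giving x = 0.293 V (positive root), so V_SG = 0.698 V.
I_D = (V_DD − V_SG)/R = (14.2 − 0.698) / 55.4 = 0.244 mA.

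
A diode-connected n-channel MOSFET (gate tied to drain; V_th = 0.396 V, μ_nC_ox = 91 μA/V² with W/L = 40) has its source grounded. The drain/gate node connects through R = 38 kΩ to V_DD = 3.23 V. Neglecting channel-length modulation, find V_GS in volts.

With gate tied to drain, V_GS = V_DS ≥ V_GS − V_th, so the device is in saturation.
k_n = μ_nC_ox · (W/L) = 3.64 mA/V².
KCL at the drain: ½ k_n (V_GS − V_th)² = (V_DD − V_GS)/R.
Let x = V_GS − 0.396. Then 69.2 x² + x − 2.834 = 0, giving x = 0.195 V (positive root), so V_GS = 0.591 V.
I_D = (V_DD − V_GS)/R = (3.23 − 0.591) / 38 = 0.0694 mA.

V_GS = 0.591 V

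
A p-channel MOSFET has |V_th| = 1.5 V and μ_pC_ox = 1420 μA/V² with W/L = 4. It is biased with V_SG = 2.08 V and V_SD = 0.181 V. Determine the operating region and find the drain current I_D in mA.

k_p = μ_pC_ox · (W/L) = 5.68 mA/V².
V_ov = V_SG − |V_th| = 2.08 − 1.5 = 0.58 V.
Since V_SD = 0.181 V < V_ov = 0.58 V, the device is in the triode region.
I_D = k_p [V_ov · V_SD − ½ V_SD²] = 5.68 × [0.58 × 0.181 − 0.5 × 0.181²] = 0.503 mA.

Triode; I_D = 0.503 mA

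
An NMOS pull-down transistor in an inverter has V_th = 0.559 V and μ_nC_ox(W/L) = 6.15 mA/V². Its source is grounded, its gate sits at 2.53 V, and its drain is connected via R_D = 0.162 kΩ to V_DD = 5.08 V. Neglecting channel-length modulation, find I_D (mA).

V_GS = V_G = 2.53 V, so V_ov = 2.53 − 0.559 = 1.97 V.
Assume saturation: I_D = ½ k_n V_ov² = 0.5 × 6.15 × 1.97² = 11.9 mA, giving V_DS = V_DD − I_D R_D = 5.08 − 11.9 × 0.162 = 3.14 V.
V_DS = 3.14 V ≥ V_ov = 1.97 V, confirming saturation.

I_D = 11.9 mA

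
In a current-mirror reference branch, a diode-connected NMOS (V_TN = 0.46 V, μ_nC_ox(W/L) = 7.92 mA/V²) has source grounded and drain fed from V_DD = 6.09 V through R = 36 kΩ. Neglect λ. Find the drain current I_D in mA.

With gate tied to drain, V_GS = V_DS ≥ V_GS − V_TN, so the device is in saturation.
KCL at the drain: ½ k_n (V_GS − V_TN)² = (V_DD − V_GS)/R.
Let x = V_GS − 0.46. Then 143 x² + x − 5.63 = 0, giving x = 0.195 V (positive root), so V_GS = 0.655 V.
I_D = (V_DD − V_GS)/R = (6.09 − 0.655) / 36 = 0.151 mA.

I_D = 0.151 mA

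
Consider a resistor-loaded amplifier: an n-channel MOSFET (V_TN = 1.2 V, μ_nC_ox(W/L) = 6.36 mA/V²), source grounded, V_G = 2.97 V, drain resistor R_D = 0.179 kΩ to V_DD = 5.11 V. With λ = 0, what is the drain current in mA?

V_GS = V_G = 2.97 V, so V_ov = 2.97 − 1.2 = 1.77 V.
Assume saturation: I_D = ½ k_n V_ov² = 0.5 × 6.36 × 1.77² = 9.96 mA, giving V_DS = V_DD − I_D R_D = 5.11 − 9.96 × 0.179 = 3.33 V.
V_DS = 3.33 V ≥ V_ov = 1.77 V, confirming saturation.

I_D = 9.96 mA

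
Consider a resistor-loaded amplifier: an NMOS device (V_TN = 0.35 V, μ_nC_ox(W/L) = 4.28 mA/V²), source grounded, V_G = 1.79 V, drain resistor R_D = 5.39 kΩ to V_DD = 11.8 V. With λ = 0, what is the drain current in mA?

V_GS = V_G = 1.79 V, so V_ov = 1.79 − 0.35 = 1.44 V.
Assume saturation: I_D = ½ k_n V_ov² = 0.5 × 4.28 × 1.44² = 4.44 mA, giving V_DS = V_DD − I_D R_D = 11.8 − 4.44 × 5.39 = -12.1 V.
But -12.1 V < V_ov = 1.44 V, so the device is actually in triode.
In triode I_D = k_n[V_ov V_DS − ½ V_DS²] and I_D = (V_DD − V_DS)/R_D. Equating: 11.5 V_DS² − 34.22 V_DS + 11.8 = 0, giving V_DS = 0.398 V (the root below V_ov).
I_D = (11.8 − 0.398) / 5.39 = 2.12 mA.

I_D = 2.12 mA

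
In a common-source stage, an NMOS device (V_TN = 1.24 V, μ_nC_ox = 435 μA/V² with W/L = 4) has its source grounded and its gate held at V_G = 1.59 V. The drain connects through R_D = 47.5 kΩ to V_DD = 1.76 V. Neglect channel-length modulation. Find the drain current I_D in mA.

I_D = 0.0357 mA

V_GS = V_G = 1.59 V, so V_ov = 1.59 − 1.24 = 0.35 V.
k_n = μ_nC_ox · (W/L) = 1.74 mA/V².
Assume saturation: I_D = ½ k_n V_ov² = 0.5 × 1.74 × 0.35² = 0.107 mA, giving V_DS = V_DD − I_D R_D = 1.76 − 0.107 × 47.5 = -3.3 V.
But -3.3 V < V_ov = 0.35 V, so the device is actually in triode.
In triode I_D = k_n[V_ov V_DS − ½ V_DS²] and I_D = (V_DD − V_DS)/R_D. Equating: 41.3 V_DS² − 29.93 V_DS + 1.76 = 0, giving V_DS = 0.0646 V (the root below V_ov).
I_D = (1.76 − 0.0646) / 47.5 = 0.0357 mA.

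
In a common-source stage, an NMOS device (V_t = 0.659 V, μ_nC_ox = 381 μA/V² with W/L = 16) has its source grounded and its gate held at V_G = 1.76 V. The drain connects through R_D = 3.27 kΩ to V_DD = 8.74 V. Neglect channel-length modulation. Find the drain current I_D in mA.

V_GS = V_G = 1.76 V, so V_ov = 1.76 − 0.659 = 1.1 V.
k_n = μ_nC_ox · (W/L) = 6.096 mA/V².
Assume saturation: I_D = ½ k_n V_ov² = 0.5 × 6.096 × 1.1² = 3.69 mA, giving V_DS = V_DD − I_D R_D = 8.74 − 3.69 × 3.27 = -3.34 V.
But -3.34 V < V_ov = 1.1 V, so the device is actually in triode.
In triode I_D = k_n[V_ov V_DS − ½ V_DS²] and I_D = (V_DD − V_DS)/R_D. Equating: 9.97 V_DS² − 22.95 V_DS + 8.74 = 0, giving V_DS = 0.482 V (the root below V_ov).
I_D = (8.74 − 0.482) / 3.27 = 2.53 mA.

I_D = 2.53 mA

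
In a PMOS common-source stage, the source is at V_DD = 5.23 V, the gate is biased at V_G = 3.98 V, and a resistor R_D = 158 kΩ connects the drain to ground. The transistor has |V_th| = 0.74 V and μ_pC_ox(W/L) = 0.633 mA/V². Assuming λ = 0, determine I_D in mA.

V_SG = V_DD − V_G = 5.23 − 3.98 = 1.25 V, so V_ov = 1.25 − 0.74 = 0.51 V.
Assume saturation: I_D = ½ k_p V_ov² = 0.5 × 0.633 × 0.51² = 0.0823 mA, giving V_SD = V_DD − I_D R_D = 5.23 − 0.0823 × 158 = -7.78 V.
But -7.78 V < V_ov = 0.51 V, so the device is actually in triode.
In triode I_D = k_p[V_ov V_SD − ½ V_SD²] and I_D = (V_DD − V_SD)/R_D. Equating: 50 V_SD² − 52.01 V_SD + 5.23 = 0, giving V_SD = 0.113 V (the root below V_ov).
I_D = (5.23 − 0.113) / 158 = 0.0324 mA.

I_D = 0.0324 mA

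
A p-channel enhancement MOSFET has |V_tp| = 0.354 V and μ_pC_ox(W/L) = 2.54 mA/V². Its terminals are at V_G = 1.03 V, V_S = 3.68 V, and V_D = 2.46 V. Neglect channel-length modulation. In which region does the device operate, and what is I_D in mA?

Triode; I_D = 5.22 mA

V_SG = V_S − V_G = 3.68 − 1.03 = 2.65 V; V_SD = V_S − V_D = 3.68 − 2.46 = 1.22 V.
V_ov = V_SG − |V_tp| = 2.65 − 0.354 = 2.3 V.
Since V_SD = 1.22 V < V_ov = 2.3 V, the device is in the triode region.
I_D = k_p [V_ov · V_SD − ½ V_SD²] = 2.54 × [2.3 × 1.22 − 0.5 × 1.22²] = 5.22 mA.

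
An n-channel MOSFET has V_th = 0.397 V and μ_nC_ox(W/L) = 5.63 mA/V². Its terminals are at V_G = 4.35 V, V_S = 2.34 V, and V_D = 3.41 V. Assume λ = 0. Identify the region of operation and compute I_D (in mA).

V_GS = V_G − V_S = 4.35 − 2.34 = 2.01 V; V_DS = V_D − V_S = 3.41 − 2.34 = 1.07 V.
V_ov = V_GS − V_th = 2.01 − 0.397 = 1.61 V.
Since V_DS = 1.07 V < V_ov = 1.61 V, the device is in the triode region.
I_D = k_n [V_ov · V_DS − ½ V_DS²] = 5.63 × [1.61 × 1.07 − 0.5 × 1.07²] = 6.49 mA.

Triode; I_D = 6.49 mA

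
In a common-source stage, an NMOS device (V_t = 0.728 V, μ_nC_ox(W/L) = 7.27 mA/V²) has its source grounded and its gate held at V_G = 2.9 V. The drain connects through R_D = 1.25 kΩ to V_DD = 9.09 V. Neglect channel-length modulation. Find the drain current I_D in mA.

I_D = 6.88 mA

V_GS = V_G = 2.9 V, so V_ov = 2.9 − 0.728 = 2.17 V.
Assume saturation: I_D = ½ k_n V_ov² = 0.5 × 7.27 × 2.17² = 17.1 mA, giving V_DS = V_DD − I_D R_D = 9.09 − 17.1 × 1.25 = -12.3 V.
But -12.3 V < V_ov = 2.17 V, so the device is actually in triode.
In triode I_D = k_n[V_ov V_DS − ½ V_DS²] and I_D = (V_DD − V_DS)/R_D. Equating: 4.54 V_DS² − 20.74 V_DS + 9.09 = 0, giving V_DS = 0.491 V (the root below V_ov).
I_D = (9.09 − 0.491) / 1.25 = 6.88 mA.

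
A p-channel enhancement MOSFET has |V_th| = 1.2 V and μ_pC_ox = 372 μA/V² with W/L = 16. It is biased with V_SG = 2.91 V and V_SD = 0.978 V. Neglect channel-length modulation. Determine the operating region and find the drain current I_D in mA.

k_p = μ_pC_ox · (W/L) = 5.952 mA/V².
V_ov = V_SG − |V_th| = 2.91 − 1.2 = 1.71 V.
Since V_SD = 0.978 V < V_ov = 1.71 V, the device is in the triode region.
I_D = k_p [V_ov · V_SD − ½ V_SD²] = 5.952 × [1.71 × 0.978 − 0.5 × 0.978²] = 7.11 mA.

Triode; I_D = 7.11 mA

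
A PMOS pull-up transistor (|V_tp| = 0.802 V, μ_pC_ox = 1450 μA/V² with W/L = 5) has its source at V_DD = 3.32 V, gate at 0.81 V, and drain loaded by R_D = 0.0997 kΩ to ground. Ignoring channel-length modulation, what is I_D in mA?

V_SG = V_DD − V_G = 3.32 − 0.81 = 2.51 V, so V_ov = 2.51 − 0.802 = 1.71 V.
k_p = μ_pC_ox · (W/L) = 7.25 mA/V².
Assume saturation: I_D = ½ k_p V_ov² = 0.5 × 7.25 × 1.71² = 10.6 mA, giving V_SD = V_DD − I_D R_D = 3.32 − 10.6 × 0.0997 = 2.27 V.
V_SD = 2.27 V ≥ V_ov = 1.71 V, confirming saturation.

I_D = 10.6 mA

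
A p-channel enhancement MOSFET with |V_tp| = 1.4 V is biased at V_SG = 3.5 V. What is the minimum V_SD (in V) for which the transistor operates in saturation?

V_SD,sat = 2.10 V

The boundary between triode and saturation is V_SD = V_SG − |V_tp| = V_ov.
V_ov = 3.5 − 1.4 = 2.1 V.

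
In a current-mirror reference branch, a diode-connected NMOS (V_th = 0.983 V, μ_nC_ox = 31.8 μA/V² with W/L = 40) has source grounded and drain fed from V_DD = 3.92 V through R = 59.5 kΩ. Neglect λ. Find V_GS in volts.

With gate tied to drain, V_GS = V_DS ≥ V_GS − V_th, so the device is in saturation.
k_n = μ_nC_ox · (W/L) = 1.272 mA/V².
KCL at the drain: ½ k_n (V_GS − V_th)² = (V_DD − V_GS)/R.
Let x = V_GS − 0.983. Then 37.8 x² + x − 2.937 = 0, giving x = 0.266 V (positive root), so V_GS = 1.25 V.
I_D = (V_DD − V_GS)/R = (3.92 − 1.25) / 59.5 = 0.0449 mA.

V_GS = 1.25 V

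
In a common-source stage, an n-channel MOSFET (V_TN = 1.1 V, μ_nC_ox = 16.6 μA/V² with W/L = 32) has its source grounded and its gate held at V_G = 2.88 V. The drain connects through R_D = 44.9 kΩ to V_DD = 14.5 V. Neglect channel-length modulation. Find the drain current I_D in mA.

V_GS = V_G = 2.88 V, so V_ov = 2.88 − 1.1 = 1.78 V.
k_n = μ_nC_ox · (W/L) = 0.5312 mA/V².
Assume saturation: I_D = ½ k_n V_ov² = 0.5 × 0.5312 × 1.78² = 0.842 mA, giving V_DS = V_DD − I_D R_D = 14.5 − 0.842 × 44.9 = -23.3 V.
But -23.3 V < V_ov = 1.78 V, so the device is actually in triode.
In triode I_D = k_n[V_ov V_DS − ½ V_DS²] and I_D = (V_DD − V_DS)/R_D. Equating: 11.9 V_DS² − 43.45 V_DS + 14.5 = 0, giving V_DS = 0.372 V (the root below V_ov).
I_D = (14.5 − 0.372) / 44.9 = 0.315 mA.

I_D = 0.315 mA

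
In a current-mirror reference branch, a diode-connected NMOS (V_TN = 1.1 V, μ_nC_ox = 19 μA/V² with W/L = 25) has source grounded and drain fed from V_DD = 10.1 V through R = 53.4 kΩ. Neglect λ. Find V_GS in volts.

V_GS = 1.90 V

With gate tied to drain, V_GS = V_DS ≥ V_GS − V_TN, so the device is in saturation.
k_n = μ_nC_ox · (W/L) = 0.475 mA/V².
KCL at the drain: ½ k_n (V_GS − V_TN)² = (V_DD − V_GS)/R.
Let x = V_GS − 1.1. Then 12.7 x² + x − 9 = 0, giving x = 0.804 V (positive root), so V_GS = 1.9 V.
I_D = (V_DD − V_GS)/R = (10.1 − 1.9) / 53.4 = 0.153 mA.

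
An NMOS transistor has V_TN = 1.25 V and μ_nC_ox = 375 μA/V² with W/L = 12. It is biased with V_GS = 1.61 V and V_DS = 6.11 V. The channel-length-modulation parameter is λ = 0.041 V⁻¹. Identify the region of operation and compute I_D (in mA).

k_n = μ_nC_ox · (W/L) = 4.5 mA/V².
V_ov = V_GS − V_TN = 1.61 − 1.25 = 0.36 V.
Since V_DS = 6.11 V ≥ V_ov = 0.36 V, the device is in saturation.
I_D = ½ k_n V_ov² (1 + λ V_DS) = 0.5 × 4.5 × 0.36² × (1 + 0.041 × 6.11) = 0.365 mA.

Saturation; I_D = 0.365 mA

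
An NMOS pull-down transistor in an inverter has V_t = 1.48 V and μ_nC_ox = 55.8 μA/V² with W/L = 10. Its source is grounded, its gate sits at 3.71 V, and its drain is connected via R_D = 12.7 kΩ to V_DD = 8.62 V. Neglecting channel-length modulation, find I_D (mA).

V_GS = V_G = 3.71 V, so V_ov = 3.71 − 1.48 = 2.23 V.
k_n = μ_nC_ox · (W/L) = 0.558 mA/V².
Assume saturation: I_D = ½ k_n V_ov² = 0.5 × 0.558 × 2.23² = 1.39 mA, giving V_DS = V_DD − I_D R_D = 8.62 − 1.39 × 12.7 = -9 V.
But -9 V < V_ov = 2.23 V, so the device is actually in triode.
In triode I_D = k_n[V_ov V_DS − ½ V_DS²] and I_D = (V_DD − V_DS)/R_D. Equating: 3.54 V_DS² − 16.8 V_DS + 8.62 = 0, giving V_DS = 0.585 V (the root below V_ov).
I_D = (8.62 − 0.585) / 12.7 = 0.633 mA.

I_D = 0.633 mA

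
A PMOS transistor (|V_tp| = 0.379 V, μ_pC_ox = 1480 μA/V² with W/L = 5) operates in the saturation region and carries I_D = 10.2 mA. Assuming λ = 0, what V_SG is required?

k_p = μ_pC_ox · (W/L) = 7.4 mA/V².
In saturation I_D = ½ k_p (V_SG − |V_tp|)², so V_SG − |V_tp| = √(2 I_D / k_p) = √(2 × 10.2 / 7.4) = 1.66 V.
V_SG = 0.379 + 1.66 = 2.04 V.

V_SG = 2.04 V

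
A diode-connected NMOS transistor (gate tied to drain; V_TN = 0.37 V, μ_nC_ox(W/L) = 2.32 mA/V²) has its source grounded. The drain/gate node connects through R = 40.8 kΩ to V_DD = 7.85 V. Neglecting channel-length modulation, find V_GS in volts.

V_GS = 0.757 V

With gate tied to drain, V_GS = V_DS ≥ V_GS − V_TN, so the device is in saturation.
KCL at the drain: ½ k_n (V_GS − V_TN)² = (V_DD − V_GS)/R.
Let x = V_GS − 0.37. Then 47.3 x² + x − 7.48 = 0, giving x = 0.387 V (positive root), so V_GS = 0.757 V.
I_D = (V_DD − V_GS)/R = (7.85 − 0.757) / 40.8 = 0.174 mA.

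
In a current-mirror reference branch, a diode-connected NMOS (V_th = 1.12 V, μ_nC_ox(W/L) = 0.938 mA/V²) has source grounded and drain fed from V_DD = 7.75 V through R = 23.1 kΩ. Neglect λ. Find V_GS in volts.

With gate tied to drain, V_GS = V_DS ≥ V_GS − V_th, so the device is in saturation.
KCL at the drain: ½ k_n (V_GS − V_th)² = (V_DD − V_GS)/R.
Let x = V_GS − 1.12. Then 10.8 x² + x − 6.63 = 0, giving x = 0.737 V (positive root), so V_GS = 1.86 V.
I_D = (V_DD − V_GS)/R = (7.75 − 1.86) / 23.1 = 0.255 mA.

V_GS = 1.86 V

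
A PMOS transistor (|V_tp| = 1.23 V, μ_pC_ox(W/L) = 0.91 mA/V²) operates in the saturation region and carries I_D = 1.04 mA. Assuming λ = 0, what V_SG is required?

V_SG = 2.74 V

In saturation I_D = ½ k_p (V_SG − |V_tp|)², so V_SG − |V_tp| = √(2 I_D / k_p) = √(2 × 1.04 / 0.91) = 1.51 V.
V_SG = 1.23 + 1.51 = 2.74 V.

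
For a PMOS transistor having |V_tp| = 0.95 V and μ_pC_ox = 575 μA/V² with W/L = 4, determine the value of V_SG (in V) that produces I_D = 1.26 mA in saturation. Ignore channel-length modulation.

k_p = μ_pC_ox · (W/L) = 2.3 mA/V².
In saturation I_D = ½ k_p (V_SG − |V_tp|)², so V_SG − |V_tp| = √(2 I_D / k_p) = √(2 × 1.26 / 2.3) = 1.05 V.
V_SG = 0.95 + 1.05 = 2 V.

V_SG = 2.00 V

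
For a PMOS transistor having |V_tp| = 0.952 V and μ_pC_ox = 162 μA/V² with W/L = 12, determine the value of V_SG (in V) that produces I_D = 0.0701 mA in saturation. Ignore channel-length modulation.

V_SG = 1.22 V

k_p = μ_pC_ox · (W/L) = 1.944 mA/V².
In saturation I_D = ½ k_p (V_SG − |V_tp|)², so V_SG − |V_tp| = √(2 I_D / k_p) = √(2 × 0.0701 / 1.944) = 0.269 V.
V_SG = 0.952 + 0.269 = 1.22 V.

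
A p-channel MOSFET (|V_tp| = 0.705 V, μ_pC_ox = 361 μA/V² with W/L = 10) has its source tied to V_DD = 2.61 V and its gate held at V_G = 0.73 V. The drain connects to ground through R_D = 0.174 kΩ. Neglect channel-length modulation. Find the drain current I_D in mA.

V_SG = V_DD − V_G = 2.61 − 0.73 = 1.88 V, so V_ov = 1.88 − 0.705 = 1.17 V.
k_p = μ_pC_ox · (W/L) = 3.61 mA/V².
Assume saturation: I_D = ½ k_p V_ov² = 0.5 × 3.61 × 1.17² = 2.49 mA, giving V_SD = V_DD − I_D R_D = 2.61 − 2.49 × 0.174 = 2.18 V.
V_SD = 2.18 V ≥ V_ov = 1.17 V, confirming saturation.

I_D = 2.49 mA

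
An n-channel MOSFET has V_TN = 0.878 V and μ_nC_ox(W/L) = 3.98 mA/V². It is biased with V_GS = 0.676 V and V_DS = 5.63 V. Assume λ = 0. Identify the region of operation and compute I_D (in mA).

Cutoff; I_D = 0 mA

V_GS = 0.676 V < V_TN = 0.878 V, so the transistor is in cutoff.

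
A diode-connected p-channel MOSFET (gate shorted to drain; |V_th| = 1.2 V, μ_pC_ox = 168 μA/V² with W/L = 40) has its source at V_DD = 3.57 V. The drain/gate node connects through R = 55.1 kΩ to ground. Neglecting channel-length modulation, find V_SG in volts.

V_SG = 1.31 V

With gate tied to drain, V_SG = V_SD ≥ V_SG − |V_th|, so the device is in saturation.
k_p = μ_pC_ox · (W/L) = 6.72 mA/V².
KCL at the drain: ½ k_p (V_SG − |V_th|)² = (V_DD − V_SG)/R.
Let x = V_SG − 1.2. Then 185 x² + x − 2.37 = 0, giving x = 0.11 V (positive root), so V_SG = 1.31 V.
I_D = (V_DD − V_SG)/R = (3.57 − 1.31) / 55.1 = 0.041 mA.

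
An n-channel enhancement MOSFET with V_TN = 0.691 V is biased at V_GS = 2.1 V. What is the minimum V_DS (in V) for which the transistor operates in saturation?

The boundary between triode and saturation is V_DS = V_GS − V_TN = V_ov.
V_ov = 2.1 − 0.691 = 1.41 V.

V_DS,sat = 1.41 V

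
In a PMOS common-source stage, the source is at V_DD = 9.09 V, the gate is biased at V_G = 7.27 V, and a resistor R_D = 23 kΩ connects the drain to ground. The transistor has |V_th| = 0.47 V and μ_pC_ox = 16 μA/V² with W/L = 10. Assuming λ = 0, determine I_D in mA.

V_SG = V_DD − V_G = 9.09 − 7.27 = 1.82 V, so V_ov = 1.82 − 0.47 = 1.35 V.
k_p = μ_pC_ox · (W/L) = 0.16 mA/V².
Assume saturation: I_D = ½ k_p V_ov² = 0.5 × 0.16 × 1.35² = 0.146 mA, giving V_SD = V_DD − I_D R_D = 9.09 − 0.146 × 23 = 5.74 V.
V_SD = 5.74 V ≥ V_ov = 1.35 V, confirming saturation.

I_D = 0.146 mA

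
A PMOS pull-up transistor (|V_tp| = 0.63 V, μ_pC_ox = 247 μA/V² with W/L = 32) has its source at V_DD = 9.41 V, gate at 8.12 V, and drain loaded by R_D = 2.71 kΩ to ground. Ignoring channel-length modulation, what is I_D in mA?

V_SG = V_DD − V_G = 9.41 − 8.12 = 1.29 V, so V_ov = 1.29 − 0.63 = 0.66 V.
k_p = μ_pC_ox · (W/L) = 7.904 mA/V².
Assume saturation: I_D = ½ k_p V_ov² = 0.5 × 7.904 × 0.66² = 1.72 mA, giving V_SD = V_DD − I_D R_D = 9.41 − 1.72 × 2.71 = 4.74 V.
V_SD = 4.74 V ≥ V_ov = 0.66 V, confirming saturation.

I_D = 1.72 mA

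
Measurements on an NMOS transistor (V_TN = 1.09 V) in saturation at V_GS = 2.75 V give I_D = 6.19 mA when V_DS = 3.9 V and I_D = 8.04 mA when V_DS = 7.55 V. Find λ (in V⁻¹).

With V_GS fixed, I_D ∝ (1 + λ V_DS) in saturation, so I_D2/I_D1 = (1 + λ V_DS2)/(1 + λ V_DS1).
8.04/6.19 = 1.299 = (1 + 7.55 λ)/(1 + 3.9 λ).
Solving: λ (I_D1 V_DS2 − I_D2 V_DS1) = I_D2 − I_D1, so λ = (8.04 − 6.19) / (6.19 × 7.55 − 8.04 × 3.9) = 1.85 / 15.4 = 0.12 V⁻¹.

λ = 0.120 V⁻¹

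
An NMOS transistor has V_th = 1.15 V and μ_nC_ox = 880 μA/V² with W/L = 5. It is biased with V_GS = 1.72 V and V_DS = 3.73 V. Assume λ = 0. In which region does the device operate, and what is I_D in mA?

k_n = μ_nC_ox · (W/L) = 4.4 mA/V².
V_ov = V_GS − V_th = 1.72 − 1.15 = 0.57 V.
Since V_DS = 3.73 V ≥ V_ov = 0.57 V, the device is in saturation.
I_D = ½ k_n V_ov² = 0.5 × 4.4 × 0.57² = 0.715 mA.

Saturation; I_D = 0.715 mA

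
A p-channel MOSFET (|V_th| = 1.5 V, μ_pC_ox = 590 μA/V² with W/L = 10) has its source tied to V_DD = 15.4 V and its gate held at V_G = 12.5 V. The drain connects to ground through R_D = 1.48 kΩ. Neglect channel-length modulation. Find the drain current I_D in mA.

I_D = 5.78 mA

V_SG = V_DD − V_G = 15.4 − 12.5 = 2.9 V, so V_ov = 2.9 − 1.5 = 1.4 V.
k_p = μ_pC_ox · (W/L) = 5.9 mA/V².
Assume saturation: I_D = ½ k_p V_ov² = 0.5 × 5.9 × 1.4² = 5.78 mA, giving V_SD = V_DD − I_D R_D = 15.4 − 5.78 × 1.48 = 6.84 V.
V_SD = 6.84 V ≥ V_ov = 1.4 V, confirming saturation.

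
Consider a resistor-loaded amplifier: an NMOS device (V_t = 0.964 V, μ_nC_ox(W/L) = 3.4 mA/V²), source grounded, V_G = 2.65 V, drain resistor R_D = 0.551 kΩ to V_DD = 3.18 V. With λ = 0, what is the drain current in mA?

I_D = 3.99 mA

V_GS = V_G = 2.65 V, so V_ov = 2.65 − 0.964 = 1.69 V.
Assume saturation: I_D = ½ k_n V_ov² = 0.5 × 3.4 × 1.69² = 4.83 mA, giving V_DS = V_DD − I_D R_D = 3.18 − 4.83 × 0.551 = 0.517 V.
But 0.517 V < V_ov = 1.69 V, so the device is actually in triode.
In triode I_D = k_n[V_ov V_DS − ½ V_DS²] and I_D = (V_DD − V_DS)/R_D. Equating: 0.937 V_DS² − 4.159 V_DS + 3.18 = 0, giving V_DS = 0.982 V (the root below V_ov).
I_D = (3.18 − 0.982) / 0.551 = 3.99 mA.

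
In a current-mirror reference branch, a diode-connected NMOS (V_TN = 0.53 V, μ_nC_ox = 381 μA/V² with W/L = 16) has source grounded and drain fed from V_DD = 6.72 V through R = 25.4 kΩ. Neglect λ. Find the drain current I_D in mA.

I_D = 0.233 mA

With gate tied to drain, V_GS = V_DS ≥ V_GS − V_TN, so the device is in saturation.
k_n = μ_nC_ox · (W/L) = 6.096 mA/V².
KCL at the drain: ½ k_n (V_GS − V_TN)² = (V_DD − V_GS)/R.
Let x = V_GS − 0.53. Then 77.4 x² + x − 6.19 = 0, giving x = 0.276 V (positive root), so V_GS = 0.806 V.
I_D = (V_DD − V_GS)/R = (6.72 − 0.806) / 25.4 = 0.233 mA.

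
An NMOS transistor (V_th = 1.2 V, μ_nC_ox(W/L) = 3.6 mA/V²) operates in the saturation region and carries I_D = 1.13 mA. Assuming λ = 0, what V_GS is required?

V_GS = 1.99 V

In saturation I_D = ½ k_n (V_GS − V_th)², so V_GS − V_th = √(2 I_D / k_n) = √(2 × 1.13 / 3.6) = 0.792 V.
V_GS = 1.2 + 0.792 = 1.99 V.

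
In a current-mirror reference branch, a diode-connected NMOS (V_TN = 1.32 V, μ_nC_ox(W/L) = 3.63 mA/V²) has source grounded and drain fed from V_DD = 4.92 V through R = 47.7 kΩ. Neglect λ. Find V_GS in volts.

With gate tied to drain, V_GS = V_DS ≥ V_GS − V_TN, so the device is in saturation.
KCL at the drain: ½ k_n (V_GS − V_TN)² = (V_DD − V_GS)/R.
Let x = V_GS − 1.32. Then 86.6 x² + x − 3.6 = 0, giving x = 0.198 V (positive root), so V_GS = 1.52 V.
I_D = (V_DD − V_GS)/R = (4.92 − 1.52) / 47.7 = 0.0713 mA.

V_GS = 1.52 V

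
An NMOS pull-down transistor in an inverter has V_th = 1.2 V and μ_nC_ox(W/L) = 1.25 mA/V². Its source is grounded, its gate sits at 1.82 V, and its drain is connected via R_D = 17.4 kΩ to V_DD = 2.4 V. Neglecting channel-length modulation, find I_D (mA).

V_GS = V_G = 1.82 V, so V_ov = 1.82 − 1.2 = 0.62 V.
Assume saturation: I_D = ½ k_n V_ov² = 0.5 × 1.25 × 0.62² = 0.24 mA, giving V_DS = V_DD − I_D R_D = 2.4 − 0.24 × 17.4 = -1.78 V.
But -1.78 V < V_ov = 0.62 V, so the device is actually in triode.
In triode I_D = k_n[V_ov V_DS − ½ V_DS²] and I_D = (V_DD − V_DS)/R_D. Equating: 10.9 V_DS² − 14.49 V_DS + 2.4 = 0, giving V_DS = 0.194 V (the root below V_ov).
I_D = (2.4 − 0.194) / 17.4 = 0.127 mA.

I_D = 0.127 mA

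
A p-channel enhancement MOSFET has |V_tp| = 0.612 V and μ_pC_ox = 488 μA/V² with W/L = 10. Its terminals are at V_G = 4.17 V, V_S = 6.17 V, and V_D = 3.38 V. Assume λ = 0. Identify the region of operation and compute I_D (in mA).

V_SG = V_S − V_G = 6.17 − 4.17 = 2 V; V_SD = V_S − V_D = 6.17 − 3.38 = 2.79 V.
k_p = μ_pC_ox · (W/L) = 4.88 mA/V².
V_ov = V_SG − |V_tp| = 2 − 0.612 = 1.39 V.
Since V_SD = 2.79 V ≥ V_ov = 1.39 V, the device is in saturation.
I_D = ½ k_p V_ov² = 0.5 × 4.88 × 1.39² = 4.7 mA.

Saturation; I_D = 4.70 mA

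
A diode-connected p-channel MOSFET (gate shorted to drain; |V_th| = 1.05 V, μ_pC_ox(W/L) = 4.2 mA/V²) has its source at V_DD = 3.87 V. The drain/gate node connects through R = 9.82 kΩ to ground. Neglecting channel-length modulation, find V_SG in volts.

With gate tied to drain, V_SG = V_SD ≥ V_SG − |V_th|, so the device is in saturation.
KCL at the drain: ½ k_p (V_SG − |V_th|)² = (V_DD − V_SG)/R.
Let x = V_SG − 1.05. Then 20.6 x² + x − 2.82 = 0, giving x = 0.346 V (positive root), so V_SG = 1.4 V.
I_D = (V_DD − V_SG)/R = (3.87 − 1.4) / 9.82 = 0.252 mA.

V_SG = 1.40 V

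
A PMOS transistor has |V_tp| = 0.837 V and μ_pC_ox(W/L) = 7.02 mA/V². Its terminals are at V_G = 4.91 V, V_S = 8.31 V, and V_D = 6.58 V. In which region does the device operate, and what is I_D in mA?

Triode; I_D = 20.6 mA

V_SG = V_S − V_G = 8.31 − 4.91 = 3.4 V; V_SD = V_S − V_D = 8.31 − 6.58 = 1.73 V.
V_ov = V_SG − |V_tp| = 3.4 − 0.837 = 2.56 V.
Since V_SD = 1.73 V < V_ov = 2.56 V, the device is in the triode region.
I_D = k_p [V_ov · V_SD − ½ V_SD²] = 7.02 × [2.56 × 1.73 − 0.5 × 1.73²] = 20.6 mA.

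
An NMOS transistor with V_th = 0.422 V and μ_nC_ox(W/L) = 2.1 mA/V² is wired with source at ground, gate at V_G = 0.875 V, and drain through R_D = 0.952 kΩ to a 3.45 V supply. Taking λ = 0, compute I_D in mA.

I_D = 0.215 mA

V_GS = V_G = 0.875 V, so V_ov = 0.875 − 0.422 = 0.453 V.
Assume saturation: I_D = ½ k_n V_ov² = 0.5 × 2.1 × 0.453² = 0.215 mA, giving V_DS = V_DD − I_D R_D = 3.45 − 0.215 × 0.952 = 3.24 V.
V_DS = 3.24 V ≥ V_ov = 0.453 V, confirming saturation.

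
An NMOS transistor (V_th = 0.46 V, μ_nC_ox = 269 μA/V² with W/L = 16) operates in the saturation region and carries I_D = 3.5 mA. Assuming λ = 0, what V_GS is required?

V_GS = 1.74 V

k_n = μ_nC_ox · (W/L) = 4.304 mA/V².
In saturation I_D = ½ k_n (V_GS − V_th)², so V_GS − V_th = √(2 I_D / k_n) = √(2 × 3.5 / 4.304) = 1.28 V.
V_GS = 0.46 + 1.28 = 1.74 V.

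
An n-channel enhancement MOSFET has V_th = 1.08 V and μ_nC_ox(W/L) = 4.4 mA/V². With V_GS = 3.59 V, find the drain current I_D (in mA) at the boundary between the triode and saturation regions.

I_D = 13.9 mA

At the boundary V_DS = V_ov = V_GS − V_th = 3.59 − 1.08 = 2.51 V.
I_D = ½ k_n V_ov² = 0.5 × 4.4 × 2.51² = 13.9 mA.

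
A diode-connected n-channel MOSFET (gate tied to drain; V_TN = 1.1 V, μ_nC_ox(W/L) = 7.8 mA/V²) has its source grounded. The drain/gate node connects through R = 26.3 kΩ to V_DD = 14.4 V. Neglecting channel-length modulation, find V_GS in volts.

V_GS = 1.46 V

With gate tied to drain, V_GS = V_DS ≥ V_GS − V_TN, so the device is in saturation.
KCL at the drain: ½ k_n (V_GS − V_TN)² = (V_DD − V_GS)/R.
Let x = V_GS − 1.1. Then 103 x² + x − 13.3 = 0, giving x = 0.355 V (positive root), so V_GS = 1.46 V.
I_D = (V_DD − V_GS)/R = (14.4 − 1.46) / 26.3 = 0.492 mA.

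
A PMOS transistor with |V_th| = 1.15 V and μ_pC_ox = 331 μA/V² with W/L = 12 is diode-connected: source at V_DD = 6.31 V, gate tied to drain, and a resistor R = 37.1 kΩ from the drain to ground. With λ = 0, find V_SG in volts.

V_SG = 1.41 V

With gate tied to drain, V_SG = V_SD ≥ V_SG − |V_th|, so the device is in saturation.
k_p = μ_pC_ox · (W/L) = 3.972 mA/V².
KCL at the drain: ½ k_p (V_SG − |V_th|)² = (V_DD − V_SG)/R.
Let x = V_SG − 1.15. Then 73.7 x² + x − 5.16 = 0, giving x = 0.258 V (positive root), so V_SG = 1.41 V.
I_D = (V_DD − V_SG)/R = (6.31 − 1.41) / 37.1 = 0.132 mA.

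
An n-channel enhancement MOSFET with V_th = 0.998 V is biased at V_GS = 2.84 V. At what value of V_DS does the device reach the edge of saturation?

The boundary between triode and saturation is V_DS = V_GS − V_th = V_ov.
V_ov = 2.84 − 0.998 = 1.84 V.

V_DS,sat = 1.84 V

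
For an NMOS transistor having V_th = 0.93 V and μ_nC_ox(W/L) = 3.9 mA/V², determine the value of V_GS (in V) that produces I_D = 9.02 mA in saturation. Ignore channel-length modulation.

In saturation I_D = ½ k_n (V_GS − V_th)², so V_GS − V_th = √(2 I_D / k_n) = √(2 × 9.02 / 3.9) = 2.15 V.
V_GS = 0.93 + 2.15 = 3.08 V.

V_GS = 3.08 V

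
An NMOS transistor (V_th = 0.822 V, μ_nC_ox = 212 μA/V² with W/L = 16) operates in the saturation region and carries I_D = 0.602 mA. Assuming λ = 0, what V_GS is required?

k_n = μ_nC_ox · (W/L) = 3.392 mA/V².
In saturation I_D = ½ k_n (V_GS − V_th)², so V_GS − V_th = √(2 I_D / k_n) = √(2 × 0.602 / 3.392) = 0.596 V.
V_GS = 0.822 + 0.596 = 1.42 V.

V_GS = 1.42 V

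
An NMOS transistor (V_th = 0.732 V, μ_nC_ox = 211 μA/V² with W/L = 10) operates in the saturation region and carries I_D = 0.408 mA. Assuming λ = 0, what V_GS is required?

k_n = μ_nC_ox · (W/L) = 2.11 mA/V².
In saturation I_D = ½ k_n (V_GS − V_th)², so V_GS − V_th = √(2 I_D / k_n) = √(2 × 0.408 / 2.11) = 0.622 V.
V_GS = 0.732 + 0.622 = 1.35 V.

V_GS = 1.35 V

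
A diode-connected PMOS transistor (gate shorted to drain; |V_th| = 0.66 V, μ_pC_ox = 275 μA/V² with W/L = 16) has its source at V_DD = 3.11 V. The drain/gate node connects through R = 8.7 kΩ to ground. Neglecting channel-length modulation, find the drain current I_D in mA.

I_D = 0.243 mA

With gate tied to drain, V_SG = V_SD ≥ V_SG − |V_th|, so the device is in saturation.
k_p = μ_pC_ox · (W/L) = 4.4 mA/V².
KCL at the drain: ½ k_p (V_SG − |V_th|)² = (V_DD − V_SG)/R.
Let x = V_SG − 0.66. Then 19.1 x² + x − 2.45 = 0, giving x = 0.333 V (positive root), so V_SG = 0.993 V.
I_D = (V_DD − V_SG)/R = (3.11 − 0.993) / 8.7 = 0.243 mA.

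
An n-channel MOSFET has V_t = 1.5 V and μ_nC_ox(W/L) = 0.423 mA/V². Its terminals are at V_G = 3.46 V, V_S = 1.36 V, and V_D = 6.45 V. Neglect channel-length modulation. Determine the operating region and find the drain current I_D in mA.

V_GS = V_G − V_S = 3.46 − 1.36 = 2.1 V; V_DS = V_D − V_S = 6.45 − 1.36 = 5.09 V.
V_ov = V_GS − V_t = 2.1 − 1.5 = 0.6 V.
Since V_DS = 5.09 V ≥ V_ov = 0.6 V, the device is in saturation.
I_D = ½ k_n V_ov² = 0.5 × 0.423 × 0.6² = 0.0761 mA.

Saturation; I_D = 0.0761 mA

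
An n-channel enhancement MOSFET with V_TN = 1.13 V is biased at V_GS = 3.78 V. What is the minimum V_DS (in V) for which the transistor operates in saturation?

The boundary between triode and saturation is V_DS = V_GS − V_TN = V_ov.
V_ov = 3.78 − 1.13 = 2.65 V.

V_DS,sat = 2.65 V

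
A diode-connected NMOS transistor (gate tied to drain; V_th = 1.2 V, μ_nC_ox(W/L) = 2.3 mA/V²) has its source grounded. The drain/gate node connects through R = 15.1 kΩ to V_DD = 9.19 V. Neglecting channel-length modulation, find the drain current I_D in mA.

I_D = 0.486 mA

With gate tied to drain, V_GS = V_DS ≥ V_GS − V_th, so the device is in saturation.
KCL at the drain: ½ k_n (V_GS − V_th)² = (V_DD − V_GS)/R.
Let x = V_GS − 1.2. Then 17.4 x² + x − 7.99 = 0, giving x = 0.65 V (positive root), so V_GS = 1.85 V.
I_D = (V_DD − V_GS)/R = (9.19 − 1.85) / 15.1 = 0.486 mA.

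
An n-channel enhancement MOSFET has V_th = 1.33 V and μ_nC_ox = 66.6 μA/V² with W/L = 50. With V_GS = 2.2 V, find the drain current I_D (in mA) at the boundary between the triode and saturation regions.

I_D = 1.26 mA

At the boundary V_DS = V_ov = V_GS − V_th = 2.2 − 1.33 = 0.87 V.
k_n = μ_nC_ox · (W/L) = 3.33 mA/V².
I_D = ½ k_n V_ov² = 0.5 × 3.33 × 0.87² = 1.26 mA.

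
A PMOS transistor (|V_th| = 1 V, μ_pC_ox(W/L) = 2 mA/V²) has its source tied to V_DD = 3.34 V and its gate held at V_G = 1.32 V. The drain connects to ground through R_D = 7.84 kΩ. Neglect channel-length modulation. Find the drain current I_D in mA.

V_SG = V_DD − V_G = 3.34 − 1.32 = 2.02 V, so V_ov = 2.02 − 1 = 1.02 V.
Assume saturation: I_D = ½ k_p V_ov² = 0.5 × 2 × 1.02² = 1.04 mA, giving V_SD = V_DD − I_D R_D = 3.34 − 1.04 × 7.84 = -4.82 V.
But -4.82 V < V_ov = 1.02 V, so the device is actually in triode.
In triode I_D = k_p[V_ov V_SD − ½ V_SD²] and I_D = (V_DD − V_SD)/R_D. Equating: 7.84 V_SD² − 16.99 V_SD + 3.34 = 0, giving V_SD = 0.219 V (the root below V_ov).
I_D = (3.34 − 0.219) / 7.84 = 0.398 mA.

I_D = 0.398 mA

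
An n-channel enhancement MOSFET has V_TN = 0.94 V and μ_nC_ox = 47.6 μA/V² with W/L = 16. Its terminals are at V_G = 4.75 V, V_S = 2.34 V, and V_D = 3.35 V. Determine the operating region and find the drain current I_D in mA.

Triode; I_D = 0.742 mA

V_GS = V_G − V_S = 4.75 − 2.34 = 2.41 V; V_DS = V_D − V_S = 3.35 − 2.34 = 1.01 V.
k_n = μ_nC_ox · (W/L) = 0.7616 mA/V².
V_ov = V_GS − V_TN = 2.41 − 0.94 = 1.47 V.
Since V_DS = 1.01 V < V_ov = 1.47 V, the device is in the triode region.
I_D = k_n [V_ov · V_DS − ½ V_DS²] = 0.7616 × [1.47 × 1.01 − 0.5 × 1.01²] = 0.742 mA.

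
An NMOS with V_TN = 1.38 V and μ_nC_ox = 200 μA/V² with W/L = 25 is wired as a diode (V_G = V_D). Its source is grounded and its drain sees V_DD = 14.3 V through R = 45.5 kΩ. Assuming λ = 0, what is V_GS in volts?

With gate tied to drain, V_GS = V_DS ≥ V_GS − V_TN, so the device is in saturation.
k_n = μ_nC_ox · (W/L) = 5 mA/V².
KCL at the drain: ½ k_n (V_GS − V_TN)² = (V_DD − V_GS)/R.
Let x = V_GS − 1.38. Then 114 x² + x − 12.92 = 0, giving x = 0.333 V (positive root), so V_GS = 1.71 V.
I_D = (V_DD − V_GS)/R = (14.3 − 1.71) / 45.5 = 0.277 mA.

V_GS = 1.71 V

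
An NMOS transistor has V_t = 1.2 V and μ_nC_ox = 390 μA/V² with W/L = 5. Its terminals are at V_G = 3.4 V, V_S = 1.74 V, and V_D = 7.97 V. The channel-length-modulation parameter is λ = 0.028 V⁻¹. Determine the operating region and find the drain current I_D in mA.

Saturation; I_D = 0.242 mA

V_GS = V_G − V_S = 3.4 − 1.74 = 1.66 V; V_DS = V_D − V_S = 7.97 − 1.74 = 6.23 V.
k_n = μ_nC_ox · (W/L) = 1.95 mA/V².
V_ov = V_GS − V_t = 1.66 − 1.2 = 0.46 V.
Since V_DS = 6.23 V ≥ V_ov = 0.46 V, the device is in saturation.
I_D = ½ k_n V_ov² (1 + λ V_DS) = 0.5 × 1.95 × 0.46² × (1 + 0.028 × 6.23) = 0.242 mA.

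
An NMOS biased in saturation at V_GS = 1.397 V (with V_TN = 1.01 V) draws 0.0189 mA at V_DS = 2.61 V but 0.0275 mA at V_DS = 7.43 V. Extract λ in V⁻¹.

With V_GS fixed, I_D ∝ (1 + λ V_DS) in saturation, so I_D2/I_D1 = (1 + λ V_DS2)/(1 + λ V_DS1).
0.0275/0.0189 = 1.455 = (1 + 7.43 λ)/(1 + 2.61 λ).
Solving: λ (I_D1 V_DS2 − I_D2 V_DS1) = I_D2 − I_D1, so λ = (0.0275 − 0.0189) / (0.0189 × 7.43 − 0.0275 × 2.61) = 0.0086 / 0.0687 = 0.125 V⁻¹.

λ = 0.125 V⁻¹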